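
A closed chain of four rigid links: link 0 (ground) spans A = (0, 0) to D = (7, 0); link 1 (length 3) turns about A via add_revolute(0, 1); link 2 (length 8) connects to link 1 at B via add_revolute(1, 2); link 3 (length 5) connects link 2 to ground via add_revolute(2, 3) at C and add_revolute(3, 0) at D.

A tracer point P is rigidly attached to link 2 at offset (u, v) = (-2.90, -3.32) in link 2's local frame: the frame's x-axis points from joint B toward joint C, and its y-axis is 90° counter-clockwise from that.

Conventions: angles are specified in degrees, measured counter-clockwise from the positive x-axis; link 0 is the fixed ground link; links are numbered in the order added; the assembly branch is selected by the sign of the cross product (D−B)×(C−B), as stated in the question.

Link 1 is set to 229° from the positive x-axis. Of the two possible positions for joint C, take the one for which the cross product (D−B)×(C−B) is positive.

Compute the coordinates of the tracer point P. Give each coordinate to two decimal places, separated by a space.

A=(0,0), D=(7.00,0)
B = A + 3.00·(cos229°, sin229°) = (-1.9682, -2.2641)
|BD| = 9.2496
circle(B,8.00) ∩ circle(D,5.00): a=6.7330, h=4.3205
  candidates: C₊=(3.5024,3.5731) cross=39.963; C₋=(5.6176,-4.8051) cross=-39.963
  branch + wants cross > 0 → take C=(3.5024,3.5731) (cross=39.963)
ex = (C−B)/|BC| = (0.6838,0.7296); ey = (-0.7296,0.6838)
P = B + -2.90·ex + -3.32·ey = (-1.5288,-6.6504)

-1.53 -6.65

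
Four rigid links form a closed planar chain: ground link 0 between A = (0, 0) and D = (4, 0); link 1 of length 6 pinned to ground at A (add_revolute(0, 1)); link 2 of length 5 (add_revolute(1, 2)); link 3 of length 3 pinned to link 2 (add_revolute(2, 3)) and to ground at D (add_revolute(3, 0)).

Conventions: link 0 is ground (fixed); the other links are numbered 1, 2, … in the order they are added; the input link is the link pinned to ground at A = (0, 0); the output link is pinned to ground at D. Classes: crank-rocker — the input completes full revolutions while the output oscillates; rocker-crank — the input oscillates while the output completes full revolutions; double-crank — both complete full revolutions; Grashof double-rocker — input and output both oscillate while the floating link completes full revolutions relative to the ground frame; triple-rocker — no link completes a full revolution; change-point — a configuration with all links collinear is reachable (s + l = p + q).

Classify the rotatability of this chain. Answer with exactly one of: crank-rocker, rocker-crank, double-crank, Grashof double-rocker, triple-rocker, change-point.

lengths: ground=4, input=6, coupler=5, output=3
sorted: s=3 (shortest), l=6 (longest), p+q=9
s + l = 9 vs p + q = 9
s + l = p + q → change-point (collinear configuration reachable)

change-point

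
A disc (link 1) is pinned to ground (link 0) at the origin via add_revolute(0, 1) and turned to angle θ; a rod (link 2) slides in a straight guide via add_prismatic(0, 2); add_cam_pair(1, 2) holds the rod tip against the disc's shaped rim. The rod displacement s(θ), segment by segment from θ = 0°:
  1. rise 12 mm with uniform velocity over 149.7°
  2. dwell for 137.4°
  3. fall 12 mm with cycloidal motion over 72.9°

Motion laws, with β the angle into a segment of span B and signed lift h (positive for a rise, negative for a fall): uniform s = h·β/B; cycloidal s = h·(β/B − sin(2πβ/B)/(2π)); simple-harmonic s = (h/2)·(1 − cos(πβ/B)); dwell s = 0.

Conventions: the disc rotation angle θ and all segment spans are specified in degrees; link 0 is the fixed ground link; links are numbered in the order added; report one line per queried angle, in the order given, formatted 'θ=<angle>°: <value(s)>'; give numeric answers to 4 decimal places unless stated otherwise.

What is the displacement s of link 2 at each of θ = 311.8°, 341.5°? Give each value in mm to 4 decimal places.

segment 1 (0° to 149.7°, uniform, h = 12) is passed completely: s = 0.0000 + (12) = 12.0000
segment 2 (149.7° to 287.1°, dwell): s unchanged at 12.0000
θ = 311.8° falls in segment 3 (287.1° to 360°, cycloidal, h = -12): β = 311.8 − 287.1 = 24.7°, B = 72.9°; Δs = -12·(0.3388 − sin(2π·0.3388)/(2π)) = -2.4458; s = 12.0000 − 2.4458 = 9.5542
θ = 341.5° falls in segment 3 (287.1° to 360°, cycloidal, h = -12): β = 341.5 − 287.1 = 54.4°, B = 72.9°; Δs = -12·(0.7462 − sin(2π·0.7462)/(2π)) = -10.8641; s = 12.0000 − 10.8641 = 1.1359

θ=311.8°: 9.5542
θ=341.5°: 1.1359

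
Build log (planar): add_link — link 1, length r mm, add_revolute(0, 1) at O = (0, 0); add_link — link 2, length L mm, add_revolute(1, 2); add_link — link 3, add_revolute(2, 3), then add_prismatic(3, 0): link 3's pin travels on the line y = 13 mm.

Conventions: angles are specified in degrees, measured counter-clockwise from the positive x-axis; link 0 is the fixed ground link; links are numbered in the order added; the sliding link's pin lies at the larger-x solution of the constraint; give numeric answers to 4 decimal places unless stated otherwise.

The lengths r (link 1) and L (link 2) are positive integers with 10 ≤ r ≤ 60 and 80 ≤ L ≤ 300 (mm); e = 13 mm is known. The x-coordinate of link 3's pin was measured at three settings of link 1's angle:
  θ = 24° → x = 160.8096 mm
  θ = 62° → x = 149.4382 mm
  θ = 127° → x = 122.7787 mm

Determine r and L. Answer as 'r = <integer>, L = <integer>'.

constraint per measurement: (x − r cos θ)² + (r sin θ − e)² = L²
subtracting the θ₁ and θ₂ equations cancels the r² and L² terms:
r = (x₁² − x₂²) / (2[(x₁cos θ₁ + e sin θ₁) − (x₂cos θ₂ + e sin θ₂)]) = 25.0000 → r = 25
L² = (x₁ − r cos θ₁)² + (r sin θ₁ − e)² = 19044.0047 → L = 138.0000 → L = 138
check at θ₃=127°: x = 122.7787 (printed 122.7787) ✓

r = 25, L = 138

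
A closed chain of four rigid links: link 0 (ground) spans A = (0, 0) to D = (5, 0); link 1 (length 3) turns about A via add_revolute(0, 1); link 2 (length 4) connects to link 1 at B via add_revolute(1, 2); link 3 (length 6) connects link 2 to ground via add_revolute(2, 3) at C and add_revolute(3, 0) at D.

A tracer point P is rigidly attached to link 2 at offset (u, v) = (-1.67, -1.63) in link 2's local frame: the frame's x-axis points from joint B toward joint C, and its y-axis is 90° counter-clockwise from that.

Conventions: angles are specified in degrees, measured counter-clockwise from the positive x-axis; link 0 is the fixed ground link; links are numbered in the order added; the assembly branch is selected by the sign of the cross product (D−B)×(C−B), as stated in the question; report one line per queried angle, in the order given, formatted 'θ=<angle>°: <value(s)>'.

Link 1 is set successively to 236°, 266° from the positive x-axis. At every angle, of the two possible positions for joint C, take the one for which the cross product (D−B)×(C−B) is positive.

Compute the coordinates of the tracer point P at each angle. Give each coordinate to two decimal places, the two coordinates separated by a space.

A=(0,0), D=(5.00,0)
θ=236°: B = A + 3.00·(cos236°, sin236°) = (-1.6776, -2.4871)
θ=236°: |BD| = 7.1257
θ=236°: circle(B,4.00) ∩ circle(D,6.00): a=2.1595, h=3.3670
θ=236°:   candidates: C₊=(-0.8291,1.4219) cross=23.992; C₋=(1.5213,-4.8886) cross=-23.992
θ=236°:   branch + wants cross > 0 → take C=(-0.8291,1.4219) (cross=23.992)
θ=236°: ex = (C−B)/|BC| = (0.2121,0.9772); ey = (-0.9772,0.2121)
θ=236°: P = B + -1.67·ex + -1.63·ey = (-0.4389,-4.4649)
θ=266°: B = A + 3.00·(cos266°, sin266°) = (-0.2093, -2.9927)
θ=266°: |BD| = 6.0077
θ=266°: circle(B,4.00) ∩ circle(D,6.00): a=1.3393, h=3.7691
θ=266°:   candidates: C₊=(-0.9255,0.9427) cross=22.644; C₋=(2.8296,-5.5937) cross=-22.644
θ=266°:   branch + wants cross > 0 → take C=(-0.9255,0.9427) (cross=22.644)
θ=266°: ex = (C−B)/|BC| = (-0.1791,0.9838); ey = (-0.9838,-0.1791)
θ=266°: P = B + -1.67·ex + -1.63·ey = (1.6934,-4.3438)

θ=236°: -0.44 -4.46
θ=266°: 1.69 -4.34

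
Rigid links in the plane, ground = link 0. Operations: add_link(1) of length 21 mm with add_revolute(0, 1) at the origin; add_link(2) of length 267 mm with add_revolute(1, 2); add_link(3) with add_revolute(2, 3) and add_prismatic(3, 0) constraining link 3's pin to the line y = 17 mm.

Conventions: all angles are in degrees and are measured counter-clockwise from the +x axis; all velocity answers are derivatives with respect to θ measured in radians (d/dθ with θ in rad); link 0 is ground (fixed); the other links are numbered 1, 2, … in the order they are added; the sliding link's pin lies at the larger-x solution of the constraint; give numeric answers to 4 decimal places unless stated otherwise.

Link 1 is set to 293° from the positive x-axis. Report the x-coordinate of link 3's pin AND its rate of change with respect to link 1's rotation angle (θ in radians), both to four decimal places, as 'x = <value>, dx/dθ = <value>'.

geometry: r = 21 mm, L = 267 mm, e = 17 mm
crank pin P = (r cos θ, r sin θ) = (8.205354, -19.330602)
h = r sin θ − e = -19.330602 − 17 = -36.330602
x = r cos θ + √(L² − h²) = 8.205354 + 264.516705 = 272.722059
dx/dθ = −r sin θ − h·r cos θ/√(L² − h²) (θ in radians; h = -36.330602) = 20.457583

x = 272.7221, dx/dθ = 20.4576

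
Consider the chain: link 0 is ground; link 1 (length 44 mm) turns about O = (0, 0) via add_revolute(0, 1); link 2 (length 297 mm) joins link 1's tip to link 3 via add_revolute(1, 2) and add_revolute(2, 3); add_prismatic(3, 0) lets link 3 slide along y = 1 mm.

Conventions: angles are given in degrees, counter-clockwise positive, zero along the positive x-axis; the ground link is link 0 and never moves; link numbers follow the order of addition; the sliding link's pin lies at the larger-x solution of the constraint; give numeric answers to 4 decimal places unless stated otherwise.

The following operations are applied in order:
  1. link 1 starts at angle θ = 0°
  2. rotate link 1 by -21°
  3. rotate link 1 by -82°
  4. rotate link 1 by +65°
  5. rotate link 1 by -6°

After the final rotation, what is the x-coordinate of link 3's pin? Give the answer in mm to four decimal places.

geometry: r = 44 mm, L = 297 mm, e = 1 mm; θ starts at 0°
rotate link 1 by -21°: θ ← 0° -21° = -21°
rotate link 1 by -82°: θ ← -21° -82° = -103°
rotate link 1 by +65°: θ ← -103° +65° = -38°
rotate link 1 by -6°: θ ← -38° -6° = -44°
crank pin P = (r cos θ, r sin θ) = (31.650951, -30.564968)
h = r sin θ − e = -30.564968 − 1 = -31.564968
x = r cos θ + √(L² − h²) = 31.650951 + 295.317884 = 326.968835

326.9688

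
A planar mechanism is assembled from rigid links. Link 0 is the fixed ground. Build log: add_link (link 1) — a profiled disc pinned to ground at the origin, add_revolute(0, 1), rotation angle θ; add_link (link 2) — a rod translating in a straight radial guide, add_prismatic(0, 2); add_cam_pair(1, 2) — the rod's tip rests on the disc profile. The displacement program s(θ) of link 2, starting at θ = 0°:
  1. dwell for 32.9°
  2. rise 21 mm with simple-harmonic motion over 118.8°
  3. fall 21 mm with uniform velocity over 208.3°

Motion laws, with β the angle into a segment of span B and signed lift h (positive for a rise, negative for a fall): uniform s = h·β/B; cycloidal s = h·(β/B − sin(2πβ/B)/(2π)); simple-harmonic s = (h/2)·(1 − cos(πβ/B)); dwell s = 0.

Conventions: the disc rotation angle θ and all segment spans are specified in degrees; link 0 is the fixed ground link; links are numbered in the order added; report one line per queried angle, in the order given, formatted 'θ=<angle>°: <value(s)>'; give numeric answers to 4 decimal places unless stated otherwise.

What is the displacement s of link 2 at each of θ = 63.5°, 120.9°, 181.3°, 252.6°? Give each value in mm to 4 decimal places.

seg 1 [0°–32.9°] dwell: s stays 0.0000
seg 2 [32.9°–151.7°] simple-harmonic, h=21: θ=63.5° here. β=30.6, B=118.8. 21/2·(1 − cos(π·0.2576)) = 3.2542 → s = 3.2542
seg 2 [32.9°–151.7°] simple-harmonic, h=21: θ=120.9° here. β=88, B=118.8. 21/2·(1 − cos(π·0.7407)) = 17.7055 → s = 17.7055
seg 2 [32.9°–151.7°] simple-harmonic, h=21: full span → s += 21 → s = 21.0000
seg 3 [151.7°–360°] uniform, h=-21: θ=181.3° here. β=29.6, B=208.3. -21·29.6/208.3 = -2.9842 → s = 18.0158
seg 3 [151.7°–360°] uniform, h=-21: θ=252.6° here. β=100.9, B=208.3. -21·100.9/208.3 = -10.1723 → s = 10.8277

θ=63.5°: 3.2542
θ=120.9°: 17.7055
θ=181.3°: 18.0158
θ=252.6°: 10.8277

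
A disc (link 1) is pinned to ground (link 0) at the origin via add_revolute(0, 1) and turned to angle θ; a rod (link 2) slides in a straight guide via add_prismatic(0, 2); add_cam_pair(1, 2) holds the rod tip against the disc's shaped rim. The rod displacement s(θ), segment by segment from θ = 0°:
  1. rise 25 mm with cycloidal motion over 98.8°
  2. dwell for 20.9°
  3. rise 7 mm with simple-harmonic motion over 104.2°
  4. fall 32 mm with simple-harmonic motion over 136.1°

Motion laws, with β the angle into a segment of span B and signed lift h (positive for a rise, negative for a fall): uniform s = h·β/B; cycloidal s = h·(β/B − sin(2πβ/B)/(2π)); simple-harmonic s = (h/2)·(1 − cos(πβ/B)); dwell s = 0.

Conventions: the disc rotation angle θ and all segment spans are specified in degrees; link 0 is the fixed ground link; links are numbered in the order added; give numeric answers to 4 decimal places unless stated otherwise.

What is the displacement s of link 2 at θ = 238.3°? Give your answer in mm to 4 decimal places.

segment 1 (0° to 98.8°, cycloidal, h = 25) is passed completely: s = 0.0000 + (25) = 25.0000
segment 2 (98.8° to 119.7°, dwell): s unchanged at 25.0000
segment 3 (119.7° to 223.9°, simple-harmonic, h = 7) is passed completely: s = 25.0000 + (7) = 32.0000
θ = 238.3° falls in segment 4 (223.9° to 360°, simple-harmonic, h = -32): β = 238.3 − 223.9 = 14.4°, B = 136.1°; Δs = -32/2·(1 − cos(π·0.1058)) = -0.8758; s = 32.0000 − 0.8758 = 31.1242

31.1242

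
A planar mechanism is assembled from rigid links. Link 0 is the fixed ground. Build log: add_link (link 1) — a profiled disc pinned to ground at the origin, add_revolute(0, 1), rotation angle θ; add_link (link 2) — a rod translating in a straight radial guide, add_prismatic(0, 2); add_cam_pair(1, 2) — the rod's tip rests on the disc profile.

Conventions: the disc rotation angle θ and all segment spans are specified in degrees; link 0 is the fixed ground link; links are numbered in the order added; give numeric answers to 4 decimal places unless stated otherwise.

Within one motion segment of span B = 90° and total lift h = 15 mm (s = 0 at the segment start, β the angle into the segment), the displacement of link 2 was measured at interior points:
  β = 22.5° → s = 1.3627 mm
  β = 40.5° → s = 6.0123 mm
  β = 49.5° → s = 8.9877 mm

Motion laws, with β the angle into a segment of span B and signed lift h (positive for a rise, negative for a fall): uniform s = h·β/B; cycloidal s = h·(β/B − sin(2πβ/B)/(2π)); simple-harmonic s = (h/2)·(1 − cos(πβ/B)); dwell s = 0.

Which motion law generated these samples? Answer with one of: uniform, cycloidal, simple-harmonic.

candidates at β/B = r: uniform s = h·r (linear in β); cycloidal s = h·(r − sin(2πr)/(2π)); simple-harmonic s = (h/2)(1 − cos(πr))
β=22.5°: printed 1.3627 | uniform 3.7500, cycloidal 1.3627, simple-harmonic 2.1967
β=40.5°: printed 6.0123 | uniform 6.7500, cycloidal 6.0123, simple-harmonic 6.3267
β=49.5°: printed 8.9877 | uniform 8.2500, cycloidal 8.9877, simple-harmonic 8.6733
only one law matches every sample → cycloidal

cycloidal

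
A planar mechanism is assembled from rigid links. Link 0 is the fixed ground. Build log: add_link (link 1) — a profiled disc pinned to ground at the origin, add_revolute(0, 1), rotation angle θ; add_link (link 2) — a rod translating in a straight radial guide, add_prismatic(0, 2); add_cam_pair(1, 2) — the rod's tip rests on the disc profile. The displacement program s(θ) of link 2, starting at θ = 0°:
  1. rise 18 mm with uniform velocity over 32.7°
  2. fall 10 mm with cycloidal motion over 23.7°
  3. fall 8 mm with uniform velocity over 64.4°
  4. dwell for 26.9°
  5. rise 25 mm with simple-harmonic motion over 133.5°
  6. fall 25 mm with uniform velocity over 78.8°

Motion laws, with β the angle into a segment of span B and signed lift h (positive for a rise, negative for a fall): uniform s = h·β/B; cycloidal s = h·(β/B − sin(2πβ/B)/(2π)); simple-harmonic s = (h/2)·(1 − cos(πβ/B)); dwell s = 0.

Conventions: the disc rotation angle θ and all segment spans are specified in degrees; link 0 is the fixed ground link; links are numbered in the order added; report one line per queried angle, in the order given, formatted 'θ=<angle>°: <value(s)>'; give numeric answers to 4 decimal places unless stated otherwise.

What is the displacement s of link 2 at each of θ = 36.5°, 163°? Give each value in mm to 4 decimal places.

seg 1 [0°–32.7°] uniform, h=18: full span → s += 18 → s = 18.0000
seg 2 [32.7°–56.4°] cycloidal, h=-10: θ=36.5° here. β=3.8, B=23.7. -10·(0.1603 − sin(2π·0.1603)/(2π)) = -0.2578 → s = 17.7422
seg 2 [32.7°–56.4°] cycloidal, h=-10: full span → s += -10 → s = 8.0000
seg 3 [56.4°–120.8°] uniform, h=-8: full span → s += -8 → s = 0.0000
seg 4 [120.8°–147.7°] dwell: s stays 0.0000
seg 5 [147.7°–281.2°] simple-harmonic, h=25: θ=163° here. β=15.3, B=133.5. 25/2·(1 − cos(π·0.1146)) = 0.8015 → s = 0.8015

θ=36.5°: 17.7422
θ=163°: 0.8015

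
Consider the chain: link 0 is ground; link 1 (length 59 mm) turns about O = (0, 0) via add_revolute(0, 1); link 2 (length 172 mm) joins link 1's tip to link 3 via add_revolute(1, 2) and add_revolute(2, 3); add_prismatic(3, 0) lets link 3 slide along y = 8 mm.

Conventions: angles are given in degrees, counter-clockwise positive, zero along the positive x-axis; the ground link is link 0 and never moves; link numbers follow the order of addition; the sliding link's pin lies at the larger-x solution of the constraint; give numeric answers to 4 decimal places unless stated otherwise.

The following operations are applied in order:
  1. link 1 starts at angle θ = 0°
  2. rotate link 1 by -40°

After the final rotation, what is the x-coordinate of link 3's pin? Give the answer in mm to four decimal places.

geometry: r = 59 mm, L = 172 mm, e = 8 mm; θ starts at 0°
rotate link 1 by -40°: θ ← 0° -40° = -40°
crank pin P = (r cos θ, r sin θ) = (45.196622, -37.924469)
h = r sin θ − e = -37.924469 − 8 = -45.924469
x = r cos θ + √(L² − h²) = 45.196622 + 165.755673 = 210.952295

210.9523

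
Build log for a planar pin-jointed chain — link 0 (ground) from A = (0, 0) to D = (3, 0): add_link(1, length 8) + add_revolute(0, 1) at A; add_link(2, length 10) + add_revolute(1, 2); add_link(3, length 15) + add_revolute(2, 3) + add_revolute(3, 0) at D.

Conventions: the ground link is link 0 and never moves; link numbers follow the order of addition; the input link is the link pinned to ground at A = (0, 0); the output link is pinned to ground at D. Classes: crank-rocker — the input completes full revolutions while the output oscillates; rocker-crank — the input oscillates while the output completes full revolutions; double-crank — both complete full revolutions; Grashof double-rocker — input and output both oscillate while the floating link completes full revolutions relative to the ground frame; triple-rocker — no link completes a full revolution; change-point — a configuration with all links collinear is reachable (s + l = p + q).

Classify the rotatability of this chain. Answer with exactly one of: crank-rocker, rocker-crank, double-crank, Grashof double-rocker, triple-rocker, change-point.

lengths: ground=3, input=8, coupler=10, output=15
sorted: s=3 (shortest), l=15 (longest), p+q=18
s + l = 18 vs p + q = 18
s + l = p + q → change-point (collinear configuration reachable)

change-point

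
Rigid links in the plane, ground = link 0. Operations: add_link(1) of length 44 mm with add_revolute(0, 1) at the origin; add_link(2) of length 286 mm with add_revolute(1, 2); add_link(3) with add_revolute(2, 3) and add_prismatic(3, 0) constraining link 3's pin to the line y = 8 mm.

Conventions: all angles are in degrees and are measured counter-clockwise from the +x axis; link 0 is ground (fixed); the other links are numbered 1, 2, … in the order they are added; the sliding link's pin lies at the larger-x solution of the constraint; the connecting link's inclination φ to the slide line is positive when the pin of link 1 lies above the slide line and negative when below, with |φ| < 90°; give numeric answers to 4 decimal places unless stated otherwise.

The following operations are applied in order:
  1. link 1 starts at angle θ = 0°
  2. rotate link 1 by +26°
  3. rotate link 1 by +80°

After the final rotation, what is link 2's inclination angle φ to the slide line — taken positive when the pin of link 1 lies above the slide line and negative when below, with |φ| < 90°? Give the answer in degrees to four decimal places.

geometry: r = 44 mm, L = 286 mm, e = 8 mm; θ starts at 0°
rotate link 1 by +26°: θ ← 0° +26° = 26°
rotate link 1 by +80°: θ ← 26° +80° = 106°
h = r sin θ − e = 42.295515 − 8 = 34.295515
sin φ = h / L = 34.295515 / 286 = 0.11991439
φ = arcsin(0.11991439) = 6.887162°

6.8872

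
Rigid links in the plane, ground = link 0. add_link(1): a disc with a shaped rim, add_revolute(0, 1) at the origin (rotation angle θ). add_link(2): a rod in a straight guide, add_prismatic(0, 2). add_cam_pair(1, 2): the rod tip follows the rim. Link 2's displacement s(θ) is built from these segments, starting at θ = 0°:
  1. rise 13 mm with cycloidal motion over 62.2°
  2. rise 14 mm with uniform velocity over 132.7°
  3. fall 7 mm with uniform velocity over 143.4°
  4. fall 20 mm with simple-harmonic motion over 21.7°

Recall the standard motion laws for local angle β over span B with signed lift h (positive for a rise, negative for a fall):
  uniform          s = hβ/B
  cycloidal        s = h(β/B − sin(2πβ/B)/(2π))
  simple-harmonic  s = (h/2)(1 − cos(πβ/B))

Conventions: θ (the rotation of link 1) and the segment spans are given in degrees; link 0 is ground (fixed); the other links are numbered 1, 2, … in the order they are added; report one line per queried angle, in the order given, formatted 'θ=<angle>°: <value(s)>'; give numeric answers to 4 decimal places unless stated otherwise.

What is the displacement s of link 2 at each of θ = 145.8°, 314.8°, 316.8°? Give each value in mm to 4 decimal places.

segment 1 (0° to 62.2°, cycloidal, h = 13) is passed completely: s = 0.0000 + (13) = 13.0000
θ = 145.8° falls in segment 2 (62.2° to 194.9°, uniform, h = 14): β = 145.8 − 62.2 = 83.6°, B = 132.7°; Δs = 14·83.6/132.7 = 8.8199; s = 13.0000 + 8.8199 = 21.8199
segment 2 (62.2° to 194.9°, uniform, h = 14) is passed completely: s = 13.0000 + (14) = 27.0000
θ = 314.8° falls in segment 3 (194.9° to 338.3°, uniform, h = -7): β = 314.8 − 194.9 = 119.9°, B = 143.4°; Δs = -7·119.9/143.4 = -5.8529; s = 27.0000 − 5.8529 = 21.1471
θ = 316.8° falls in segment 3 (194.9° to 338.3°, uniform, h = -7): β = 316.8 − 194.9 = 121.9°, B = 143.4°; Δs = -7·121.9/143.4 = -5.9505; s = 27.0000 − 5.9505 = 21.0495

θ=145.8°: 21.8199
θ=314.8°: 21.1471
θ=316.8°: 21.0495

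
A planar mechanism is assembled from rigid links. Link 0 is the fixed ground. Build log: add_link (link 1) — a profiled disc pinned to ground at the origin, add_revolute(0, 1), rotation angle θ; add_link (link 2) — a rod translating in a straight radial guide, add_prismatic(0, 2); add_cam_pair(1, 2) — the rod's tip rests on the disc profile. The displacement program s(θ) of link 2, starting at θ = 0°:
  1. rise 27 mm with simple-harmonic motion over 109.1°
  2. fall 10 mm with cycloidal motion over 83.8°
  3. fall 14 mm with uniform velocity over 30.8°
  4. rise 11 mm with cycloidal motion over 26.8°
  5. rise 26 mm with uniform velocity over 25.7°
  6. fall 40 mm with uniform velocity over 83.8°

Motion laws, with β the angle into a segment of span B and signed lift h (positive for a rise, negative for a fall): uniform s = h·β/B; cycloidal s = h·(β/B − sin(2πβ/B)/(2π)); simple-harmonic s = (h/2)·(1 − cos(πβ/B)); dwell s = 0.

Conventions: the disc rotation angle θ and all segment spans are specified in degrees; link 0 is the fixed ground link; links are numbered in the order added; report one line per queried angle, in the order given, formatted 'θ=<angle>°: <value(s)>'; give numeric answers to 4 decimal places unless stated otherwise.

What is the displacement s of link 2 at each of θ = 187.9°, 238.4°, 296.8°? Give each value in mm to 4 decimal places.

seg 1 [0°–109.1°] simple-harmonic, h=27: full span → s += 27 → s = 27.0000
seg 2 [109.1°–192.9°] cycloidal, h=-10: θ=187.9° here. β=78.8, B=83.8. -10·(0.9403 − sin(2π·0.9403)/(2π)) = -9.9861 → s = 17.0139
seg 2 [109.1°–192.9°] cycloidal, h=-10: full span → s += -10 → s = 17.0000
seg 3 [192.9°–223.7°] uniform, h=-14: full span → s += -14 → s = 3.0000
seg 4 [223.7°–250.5°] cycloidal, h=11: θ=238.4° here. β=14.7, B=26.8. 11·(0.5485 − sin(2π·0.5485)/(2π)) = 6.5589 → s = 9.5589
seg 4 [223.7°–250.5°] cycloidal, h=11: full span → s += 11 → s = 14.0000
seg 5 [250.5°–276.2°] uniform, h=26: full span → s += 26 → s = 40.0000
seg 6 [276.2°–360°] uniform, h=-40: θ=296.8° here. β=20.6, B=83.8. -40·20.6/83.8 = -9.8329 → s = 30.1671

θ=187.9°: 17.0139
θ=238.4°: 9.5589
θ=296.8°: 30.1671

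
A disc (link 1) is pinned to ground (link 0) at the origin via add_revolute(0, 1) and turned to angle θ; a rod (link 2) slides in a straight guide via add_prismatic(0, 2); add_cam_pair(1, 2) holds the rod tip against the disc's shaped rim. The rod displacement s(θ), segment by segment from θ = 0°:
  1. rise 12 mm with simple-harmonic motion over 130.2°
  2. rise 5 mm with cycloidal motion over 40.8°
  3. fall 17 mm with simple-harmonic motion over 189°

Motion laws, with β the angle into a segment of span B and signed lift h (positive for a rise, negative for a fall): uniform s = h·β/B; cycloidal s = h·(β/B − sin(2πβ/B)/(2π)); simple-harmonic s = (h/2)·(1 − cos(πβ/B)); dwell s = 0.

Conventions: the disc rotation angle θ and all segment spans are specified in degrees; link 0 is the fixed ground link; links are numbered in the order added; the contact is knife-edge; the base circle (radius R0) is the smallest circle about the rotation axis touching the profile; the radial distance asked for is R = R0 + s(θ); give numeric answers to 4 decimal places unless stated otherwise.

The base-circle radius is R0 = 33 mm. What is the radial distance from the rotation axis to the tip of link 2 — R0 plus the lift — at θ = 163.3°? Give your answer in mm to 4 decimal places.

segment 1 (0° to 130.2°, simple-harmonic, h = 12) is passed completely: s = 0.0000 + (12) = 12.0000
θ = 163.3° falls in segment 2 (130.2° to 171°, cycloidal, h = 5): β = 163.3 − 130.2 = 33.1°, B = 40.8°; Δs = 5·(0.8113 − sin(2π·0.8113)/(2π)) = 4.7939; s = 12.0000 + 4.7939 = 16.7939
R = R0 + s = 33 + 16.7939 = 49.7939

49.7939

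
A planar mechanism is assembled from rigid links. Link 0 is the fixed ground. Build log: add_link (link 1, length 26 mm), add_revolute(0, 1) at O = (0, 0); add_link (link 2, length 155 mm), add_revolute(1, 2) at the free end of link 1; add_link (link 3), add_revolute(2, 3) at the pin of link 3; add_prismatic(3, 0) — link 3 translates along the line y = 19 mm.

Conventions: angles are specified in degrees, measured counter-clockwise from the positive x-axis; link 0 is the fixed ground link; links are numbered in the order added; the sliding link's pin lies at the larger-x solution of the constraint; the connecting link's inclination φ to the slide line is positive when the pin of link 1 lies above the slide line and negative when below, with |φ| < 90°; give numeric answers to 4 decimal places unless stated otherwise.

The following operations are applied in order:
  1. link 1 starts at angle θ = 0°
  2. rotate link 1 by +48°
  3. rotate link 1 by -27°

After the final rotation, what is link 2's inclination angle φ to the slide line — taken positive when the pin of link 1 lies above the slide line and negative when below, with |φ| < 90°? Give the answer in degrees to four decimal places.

geometry: r = 26 mm, L = 155 mm, e = 19 mm; θ starts at 0°
rotate link 1 by +48°: θ ← 0° +48° = 48°
rotate link 1 by -27°: θ ← 48° -27° = 21°
h = r sin θ − e = 9.317567 − 19 = -9.682433
sin φ = h / L = -9.682433 / 155 = -0.06246731
φ = arcsin(-0.06246731) = -3.581445°

-3.5814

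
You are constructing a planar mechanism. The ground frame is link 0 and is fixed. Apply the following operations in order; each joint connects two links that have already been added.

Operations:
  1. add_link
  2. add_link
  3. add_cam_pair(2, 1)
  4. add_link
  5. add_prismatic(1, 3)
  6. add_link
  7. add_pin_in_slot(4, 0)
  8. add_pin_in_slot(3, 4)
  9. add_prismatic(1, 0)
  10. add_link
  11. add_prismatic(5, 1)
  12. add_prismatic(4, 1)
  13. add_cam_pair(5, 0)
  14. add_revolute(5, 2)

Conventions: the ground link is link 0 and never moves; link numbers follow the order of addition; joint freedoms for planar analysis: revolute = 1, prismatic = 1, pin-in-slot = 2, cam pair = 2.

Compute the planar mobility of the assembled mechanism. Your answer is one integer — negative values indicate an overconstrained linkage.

(L,J1,J2)=(1,0,0); link0 fixed
link1: (2,0,0)
link2: (3,0,0)
C 2-1 [J2]: (3,0,1)
link3: (4,0,1)
P 1-3 [J1]: (4,1,1)
link4: (5,1,1)
PS 4-0 [J2]: (5,1,2)
PS 3-4 [J2]: (5,1,3)
P 1-0 [J1]: (5,2,3)
link5: (6,2,3)
P 5-1 [J1]: (6,3,3)
P 4-1 [J1]: (6,4,3)
C 5-0 [J2]: (6,4,4)
R 5-2 [J1]: (6,5,4)
Grübler: 3·5 − 2·5 − 4 = 1

M = 1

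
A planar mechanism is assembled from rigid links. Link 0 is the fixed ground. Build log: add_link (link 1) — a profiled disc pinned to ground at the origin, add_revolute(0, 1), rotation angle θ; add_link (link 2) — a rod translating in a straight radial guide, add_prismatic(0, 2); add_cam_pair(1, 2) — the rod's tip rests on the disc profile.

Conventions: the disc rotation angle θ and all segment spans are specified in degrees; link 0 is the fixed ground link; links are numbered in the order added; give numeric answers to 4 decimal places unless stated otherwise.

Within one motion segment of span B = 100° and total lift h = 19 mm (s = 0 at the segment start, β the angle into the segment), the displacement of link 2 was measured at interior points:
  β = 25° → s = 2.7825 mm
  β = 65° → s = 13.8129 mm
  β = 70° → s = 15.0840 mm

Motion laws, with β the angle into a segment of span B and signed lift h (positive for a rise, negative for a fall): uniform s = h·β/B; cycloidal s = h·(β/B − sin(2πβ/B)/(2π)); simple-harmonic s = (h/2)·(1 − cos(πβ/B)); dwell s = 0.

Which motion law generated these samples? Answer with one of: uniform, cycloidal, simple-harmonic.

candidates at β/B = r: uniform s = h·r (linear in β); cycloidal s = h·(r − sin(2πr)/(2π)); simple-harmonic s = (h/2)(1 − cos(πr))
β=25°: printed 2.7825 | uniform 4.7500, cycloidal 1.7261, simple-harmonic 2.7825
β=65°: printed 13.8129 | uniform 12.3500, cycloidal 14.7964, simple-harmonic 13.8129
β=70°: printed 15.0840 | uniform 13.3000, cycloidal 16.1759, simple-harmonic 15.0840
only one law matches every sample → simple-harmonic

simple-harmonic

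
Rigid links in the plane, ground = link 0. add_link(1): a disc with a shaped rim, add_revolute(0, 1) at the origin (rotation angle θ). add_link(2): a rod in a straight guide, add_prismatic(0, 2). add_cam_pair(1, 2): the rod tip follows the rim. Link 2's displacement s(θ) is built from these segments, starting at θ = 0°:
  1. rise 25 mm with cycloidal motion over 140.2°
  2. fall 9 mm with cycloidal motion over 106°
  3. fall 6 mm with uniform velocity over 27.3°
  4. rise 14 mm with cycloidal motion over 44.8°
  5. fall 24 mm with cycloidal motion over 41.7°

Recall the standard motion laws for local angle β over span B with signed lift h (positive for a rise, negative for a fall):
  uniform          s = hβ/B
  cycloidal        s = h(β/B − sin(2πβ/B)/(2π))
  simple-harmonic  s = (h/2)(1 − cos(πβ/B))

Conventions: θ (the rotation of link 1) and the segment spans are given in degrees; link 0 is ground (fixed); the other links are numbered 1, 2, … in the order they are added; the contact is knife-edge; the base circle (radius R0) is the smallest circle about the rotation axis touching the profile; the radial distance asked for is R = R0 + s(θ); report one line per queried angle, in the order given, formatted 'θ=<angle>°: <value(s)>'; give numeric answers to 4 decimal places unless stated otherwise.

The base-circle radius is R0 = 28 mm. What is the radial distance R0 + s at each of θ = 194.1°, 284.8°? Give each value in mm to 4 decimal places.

segment 1 (0° to 140.2°, cycloidal, h = 25) is passed completely: s = 0.0000 + (25) = 25.0000
θ = 194.1° falls in segment 2 (140.2° to 246.2°, cycloidal, h = -9): β = 194.1 − 140.2 = 53.9°, B = 106°; Δs = -9·(0.5085 − sin(2π·0.5085)/(2π)) = -4.6528; s = 25.0000 − 4.6528 = 20.3472
segment 2 (140.2° to 246.2°, cycloidal, h = -9) is passed completely: s = 25.0000 + (-9) = 16.0000
segment 3 (246.2° to 273.5°, uniform, h = -6) is passed completely: s = 16.0000 + (-6) = 10.0000
θ = 284.8° falls in segment 4 (273.5° to 318.3°, cycloidal, h = 14): β = 284.8 − 273.5 = 11.3°, B = 44.8°; Δs = 14·(0.2522 − sin(2π·0.2522)/(2π)) = 1.3033; s = 10.0000 + 1.3033 = 11.3033
θ=194.1°: R = R0 + s = 28 + 20.3472 = 48.3472
θ=284.8°: R = R0 + s = 28 + 11.3033 = 39.3033

θ=194.1°: 48.3472
θ=284.8°: 39.3033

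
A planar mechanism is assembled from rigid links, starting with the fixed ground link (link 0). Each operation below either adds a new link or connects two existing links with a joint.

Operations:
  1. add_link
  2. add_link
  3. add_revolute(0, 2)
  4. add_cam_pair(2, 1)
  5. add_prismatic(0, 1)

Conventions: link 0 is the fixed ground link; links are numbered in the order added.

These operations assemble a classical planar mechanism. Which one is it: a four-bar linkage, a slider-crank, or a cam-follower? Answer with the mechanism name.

links: 3 (incl. ground); joints: 1 revolute, 1 prismatic, 1 higher (cam) pair, forming one closed loop
3 links, revolute + prismatic + higher pair in one loop → cam-follower

cam-follower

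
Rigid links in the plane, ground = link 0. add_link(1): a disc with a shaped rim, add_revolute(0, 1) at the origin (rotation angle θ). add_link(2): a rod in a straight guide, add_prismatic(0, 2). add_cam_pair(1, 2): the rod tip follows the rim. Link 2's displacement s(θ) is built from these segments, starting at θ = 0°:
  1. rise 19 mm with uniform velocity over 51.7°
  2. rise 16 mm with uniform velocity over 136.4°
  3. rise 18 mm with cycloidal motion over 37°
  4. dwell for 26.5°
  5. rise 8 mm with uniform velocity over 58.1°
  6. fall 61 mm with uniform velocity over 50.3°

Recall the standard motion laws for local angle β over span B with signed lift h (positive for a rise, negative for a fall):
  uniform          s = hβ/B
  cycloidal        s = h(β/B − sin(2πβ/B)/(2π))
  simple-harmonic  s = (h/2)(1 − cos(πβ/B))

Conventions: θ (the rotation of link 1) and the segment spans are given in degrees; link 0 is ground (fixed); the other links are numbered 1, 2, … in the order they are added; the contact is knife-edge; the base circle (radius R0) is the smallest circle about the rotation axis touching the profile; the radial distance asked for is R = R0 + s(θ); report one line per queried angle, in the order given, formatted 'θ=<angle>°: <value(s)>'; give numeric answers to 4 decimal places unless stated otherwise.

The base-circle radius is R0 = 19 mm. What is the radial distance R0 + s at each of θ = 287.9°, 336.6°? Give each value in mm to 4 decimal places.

segment 1 (0° to 51.7°, uniform, h = 19) is passed completely: s = 0.0000 + (19) = 19.0000
segment 2 (51.7° to 188.1°, uniform, h = 16) is passed completely: s = 19.0000 + (16) = 35.0000
segment 3 (188.1° to 225.1°, cycloidal, h = 18) is passed completely: s = 35.0000 + (18) = 53.0000
segment 4 (225.1° to 251.6°, dwell): s unchanged at 53.0000
θ = 287.9° falls in segment 5 (251.6° to 309.7°, uniform, h = 8): β = 287.9 − 251.6 = 36.3°, B = 58.1°; Δs = 8·36.3/58.1 = 4.9983; s = 53.0000 + 4.9983 = 57.9983
segment 5 (251.6° to 309.7°, uniform, h = 8) is passed completely: s = 53.0000 + (8) = 61.0000
θ = 336.6° falls in segment 6 (309.7° to 360°, uniform, h = -61): β = 336.6 − 309.7 = 26.9°, B = 50.3°; Δs = -61·26.9/50.3 = -32.6223; s = 61.0000 − 32.6223 = 28.3777
θ=287.9°: R = R0 + s = 19 + 57.9983 = 76.9983
θ=336.6°: R = R0 + s = 19 + 28.3777 = 47.3777

θ=287.9°: 76.9983
θ=336.6°: 47.3777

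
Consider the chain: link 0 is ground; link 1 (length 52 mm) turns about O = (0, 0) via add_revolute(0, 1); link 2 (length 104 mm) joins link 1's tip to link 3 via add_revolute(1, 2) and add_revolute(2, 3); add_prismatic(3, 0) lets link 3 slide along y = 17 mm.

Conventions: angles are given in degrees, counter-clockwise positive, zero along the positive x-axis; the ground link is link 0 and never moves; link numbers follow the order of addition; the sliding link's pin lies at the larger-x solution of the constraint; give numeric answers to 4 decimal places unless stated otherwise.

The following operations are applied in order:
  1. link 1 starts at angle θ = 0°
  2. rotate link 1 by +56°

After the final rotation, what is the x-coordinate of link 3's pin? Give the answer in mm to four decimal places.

geometry: r = 52 mm, L = 104 mm, e = 17 mm; θ starts at 0°
rotate link 1 by +56°: θ ← 0° +56° = 56°
crank pin P = (r cos θ, r sin θ) = (29.078031, 43.109954)
h = r sin θ − e = 43.109954 − 17 = 26.109954
x = r cos θ + √(L² − h²) = 29.078031 + 100.669113 = 129.747144

129.7471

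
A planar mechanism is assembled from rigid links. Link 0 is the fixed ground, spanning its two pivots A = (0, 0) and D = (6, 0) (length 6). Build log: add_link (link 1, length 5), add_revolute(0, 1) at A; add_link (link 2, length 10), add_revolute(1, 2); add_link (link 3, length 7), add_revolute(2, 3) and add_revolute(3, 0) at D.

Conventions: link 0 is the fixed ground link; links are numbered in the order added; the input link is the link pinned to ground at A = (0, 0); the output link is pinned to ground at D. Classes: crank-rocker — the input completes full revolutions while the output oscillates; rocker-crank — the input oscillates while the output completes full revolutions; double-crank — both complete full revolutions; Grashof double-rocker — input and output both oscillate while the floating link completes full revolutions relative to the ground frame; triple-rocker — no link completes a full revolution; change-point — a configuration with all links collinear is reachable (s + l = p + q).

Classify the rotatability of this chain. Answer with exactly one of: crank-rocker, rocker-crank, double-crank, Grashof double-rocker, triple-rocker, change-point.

lengths: ground=6, input=5, coupler=10, output=7
sorted: s=5 (shortest), l=10 (longest), p+q=13
s + l = 15 vs p + q = 13
s + l > p + q → non-Grashof → no link fully rotates → triple-rocker

triple-rocker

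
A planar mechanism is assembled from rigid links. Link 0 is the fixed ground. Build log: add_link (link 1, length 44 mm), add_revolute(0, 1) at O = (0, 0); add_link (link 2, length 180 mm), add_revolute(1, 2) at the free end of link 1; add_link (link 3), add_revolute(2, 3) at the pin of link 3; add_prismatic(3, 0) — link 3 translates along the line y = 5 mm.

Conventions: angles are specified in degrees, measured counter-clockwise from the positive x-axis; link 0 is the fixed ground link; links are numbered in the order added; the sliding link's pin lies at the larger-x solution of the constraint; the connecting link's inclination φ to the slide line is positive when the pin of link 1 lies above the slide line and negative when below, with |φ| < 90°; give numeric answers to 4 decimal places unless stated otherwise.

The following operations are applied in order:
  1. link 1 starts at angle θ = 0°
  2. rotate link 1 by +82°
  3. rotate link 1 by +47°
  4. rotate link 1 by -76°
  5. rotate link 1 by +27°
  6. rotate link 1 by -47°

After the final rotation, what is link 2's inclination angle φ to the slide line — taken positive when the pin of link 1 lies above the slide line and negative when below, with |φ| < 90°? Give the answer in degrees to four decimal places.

geometry: r = 44 mm, L = 180 mm, e = 5 mm; θ starts at 0°
rotate link 1 by +82°: θ ← 0° +82° = 82°
rotate link 1 by +47°: θ ← 82° +47° = 129°
rotate link 1 by -76°: θ ← 129° -76° = 53°
rotate link 1 by +27°: θ ← 53° +27° = 80°
rotate link 1 by -47°: θ ← 80° -47° = 33°
h = r sin θ − e = 23.964118 − 5 = 18.964118
sin φ = h / L = 18.964118 / 180 = 0.10535621
φ = arcsin(0.10535621) = 6.047690°

6.0477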